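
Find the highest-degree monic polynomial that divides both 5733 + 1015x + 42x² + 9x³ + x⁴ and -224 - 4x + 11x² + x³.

Euclidean algorithm in ℚ[x]:
  x⁴ + 9x³ + 42x² + 1015x + 5733 = (x - 2)(x³ + 11x² - 4x - 224) + (68x² + 1231x + 5285)
  x³ + 11x² - 4x - 224 = ((1/68)x - 483/4624)(68x² + 1231x + 5285) + ((216697/4624)x + 1516879/4624)
  68x² + 1231x + 5285 = ((314432/216697)x + 3491120/216697)((216697/4624)x + 1516879/4624) + (0)
Last nonzero remainder: (216697/4624)x + 1516879/4624. Dividing through by 216697/4624 gives the monic gcd x + 7.

7 + x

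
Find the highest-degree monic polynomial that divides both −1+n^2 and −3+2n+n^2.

−1+n

Repeated division with remainder:
  n^2−1 = (n^2+2n−3) + (−2n+2)
  n^2+2n−3 = (−(1/2)n−3/2)(−2n+2) + (0)
Last nonzero remainder: −2n+2. Dividing through by −2 gives the monic gcd n−1.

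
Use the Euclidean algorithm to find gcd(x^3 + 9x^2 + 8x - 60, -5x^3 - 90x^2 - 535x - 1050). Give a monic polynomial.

Euclidean algorithm in ℚ[x]:
  x^3 + 9x^2 + 8x - 60 = (-1/5)(-5x^3 - 90x^2 - 535x - 1050) + (-9x^2 - 99x - 270)
  -5x^3 - 90x^2 - 535x - 1050 = ((5/9)x + 35/9)(-9x^2 - 99x - 270) + (0)
Last nonzero remainder: -9x^2 - 99x - 270. Dividing through by -9 gives the monic gcd x^2 + 11x + 30.

x^2 + 11x + 30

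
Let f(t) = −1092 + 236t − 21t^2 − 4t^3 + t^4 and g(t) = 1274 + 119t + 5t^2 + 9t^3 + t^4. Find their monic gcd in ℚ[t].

182 − 9t + 2t^2 + t^3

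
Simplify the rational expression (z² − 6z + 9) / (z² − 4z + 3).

Repeated division with remainder:
  z² − 6z + 9 = (z² − 4z + 3) + (−2z + 6)
  z² − 4z + 3 = (−(1/2)z + 1/2)(−2z + 6) + (0)
Last nonzero remainder: −2z + 6. Dividing through by −2 gives the monic gcd z − 3.
Cancel z − 3 from numerator and denominator to get the reduced form.

(z − 3)/(z − 1)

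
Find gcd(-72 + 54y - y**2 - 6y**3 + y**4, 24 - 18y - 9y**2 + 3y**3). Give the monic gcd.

-4 + y

Repeated division with remainder:
  y**4 - 6y**3 - y**2 + 54y - 72 = ((1/3)y - 1)(3y**3 - 9y**2 - 18y + 24) + (-4y**2 + 28y - 48)
  3y**3 - 9y**2 - 18y + 24 = (-(3/4)y - 3)(-4y**2 + 28y - 48) + (30y - 120)
  -4y**2 + 28y - 48 = (-(2/15)y + 2/5)(30y - 120) + (0)
Last nonzero remainder: 30y - 120. Dividing through by 30 gives the monic gcd y - 4.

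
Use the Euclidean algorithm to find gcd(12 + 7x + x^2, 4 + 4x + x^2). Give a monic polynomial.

1

Euclidean algorithm in ℚ[x]:
  x^2 + 7x + 12 = (x^2 + 4x + 4) + (3x + 8)
  x^2 + 4x + 4 = ((1/3)x + 4/9)(3x + 8) + (4/9)
  3x + 8 = ((27/4)x + 18)(4/9) + (0)
The last nonzero remainder is the constant 4/9, so the polynomials are coprime and gcd = 1.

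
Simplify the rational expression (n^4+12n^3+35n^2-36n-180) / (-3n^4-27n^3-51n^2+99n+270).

Apply the Euclidean algorithm:
  n^4+12n^3+35n^2-36n-180 = (-1/3)(-3n^4-27n^3-51n^2+99n+270) + (3n^3+18n^2-3n-90)
  -3n^4-27n^3-51n^2+99n+270 = (-n-3)(3n^3+18n^2-3n-90) + (0)
Last nonzero remainder: 3n^3+18n^2-3n-90. Dividing through by 3 gives the monic gcd n^3+6n^2-n-30.
Cancel n^3+6n^2-n-30 from numerator and denominator to get the reduced form.

(-n-6)/(3n+9)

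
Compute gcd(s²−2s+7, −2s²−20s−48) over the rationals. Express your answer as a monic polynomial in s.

Apply the Euclidean algorithm:
  s²−2s+7 = (−1/2)(−2s²−20s−48) + (−12s−17)
  −2s²−20s−48 = ((1/6)s+103/72)(−12s−17) + (−1705/72)
  −12s−17 = ((864/1705)s+1224/1705)(−1705/72) + (0)
The last nonzero remainder is the constant −1705/72, so the polynomials are coprime and gcd = 1.

1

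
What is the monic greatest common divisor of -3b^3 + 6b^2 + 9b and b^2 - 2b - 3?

b^2 - 2b - 3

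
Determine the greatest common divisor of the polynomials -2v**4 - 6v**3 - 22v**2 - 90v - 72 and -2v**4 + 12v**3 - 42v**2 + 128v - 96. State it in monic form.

v**2 - v + 12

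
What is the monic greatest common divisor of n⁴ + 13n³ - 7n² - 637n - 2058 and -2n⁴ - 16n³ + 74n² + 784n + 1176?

n³ + 6n² - 49n - 294

By polynomial division,
  n⁴ + 13n³ - 7n² - 637n - 2058 = (-1/2)(-2n⁴ - 16n³ + 74n² + 784n + 1176) + (5n³ + 30n² - 245n - 1470)
  -2n⁴ - 16n³ + 74n² + 784n + 1176 = (-(2/5)n - 4/5)(5n³ + 30n² - 245n - 1470) + (0)
Last nonzero remainder: 5n³ + 30n² - 245n - 1470. Dividing through by 5 gives the monic gcd n³ + 6n² - 49n - 294.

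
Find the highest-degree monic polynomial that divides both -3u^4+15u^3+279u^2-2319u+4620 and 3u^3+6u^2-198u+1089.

u+11

Repeated division with remainder:
  -3u^4+15u^3+279u^2-2319u+4620 = (-u+7)(3u^3+6u^2-198u+1089) + (39u^2+156u-3003)
  3u^3+6u^2-198u+1089 = ((1/13)u-2/13)(39u^2+156u-3003) + (57u+627)
  39u^2+156u-3003 = ((13/19)u-91/19)(57u+627) + (0)
Last nonzero remainder: 57u+627. Dividing through by 57 gives the monic gcd u+11.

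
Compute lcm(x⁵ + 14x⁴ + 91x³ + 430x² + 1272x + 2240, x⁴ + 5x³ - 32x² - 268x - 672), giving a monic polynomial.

x⁷ + 13x⁶ + 35x⁵ - 249x⁴ - 2980x³ - 17092x² - 55664x - 94080

Euclidean algorithm in ℚ[x]:
  x⁵ + 14x⁴ + 91x³ + 430x² + 1272x + 2240 = (x + 9)(x⁴ + 5x³ - 32x² - 268x - 672) + (78x³ + 986x² + 4356x + 8288)
  x⁴ + 5x³ - 32x² - 268x - 672 = ((1/78)x - 149/1521)(78x³ + 986x² + 4356x + 8288) + ((13300/1521)x² + (26600/507)x + 212800/1521)
  78x³ + 986x² + 4356x + 8288 = ((59319/6650)x + 56277/950)((13300/1521)x² + (26600/507)x + 212800/1521) + (0)
Last nonzero remainder: (13300/1521)x² + (26600/507)x + 212800/1521. Dividing through by 13300/1521 gives the monic gcd x² + 6x + 16.
Then lcm(f, g) = f·g / gcd(f, g); expanding and making the result monic gives the answer.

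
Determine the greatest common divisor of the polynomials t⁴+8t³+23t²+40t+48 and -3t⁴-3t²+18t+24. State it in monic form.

Repeated division with remainder:
  t⁴+8t³+23t²+40t+48 = (-1/3)(-3t⁴-3t²+18t+24) + (8t³+22t²+46t+56)
  -3t⁴-3t²+18t+24 = (-(3/8)t+33/32)(8t³+22t²+46t+56) + (-(135/16)t²-(135/16)t-135/4)
  8t³+22t²+46t+56 = (-(128/135)t-224/135)(-(135/16)t²-(135/16)t-135/4) + (0)
Last nonzero remainder: -(135/16)t²-(135/16)t-135/4. Dividing through by -135/16 gives the monic gcd t²+t+4.

t²+t+4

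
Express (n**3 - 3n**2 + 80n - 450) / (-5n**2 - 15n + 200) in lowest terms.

(-n**2 - 2n - 90)/(5n + 40)

Euclidean algorithm in ℚ[n]:
  n**3 - 3n**2 + 80n - 450 = (-(1/5)n + 6/5)(-5n**2 - 15n + 200) + (138n - 690)
  -5n**2 - 15n + 200 = (-(5/138)n - 20/69)(138n - 690) + (0)
Last nonzero remainder: 138n - 690. Dividing through by 138 gives the monic gcd n - 5.
Cancel n - 5 from numerator and denominator to get the reduced form.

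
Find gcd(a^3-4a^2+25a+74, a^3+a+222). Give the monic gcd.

Euclidean algorithm in ℚ[a]:
  a^3-4a^2+25a+74 = (a^3+a+222) + (-4a^2+24a-148)
  a^3+a+222 = (-(1/4)a-3/2)(-4a^2+24a-148) + (0)
Last nonzero remainder: -4a^2+24a-148. Dividing through by -4 gives the monic gcd a^2-6a+37.

a^2-6a+37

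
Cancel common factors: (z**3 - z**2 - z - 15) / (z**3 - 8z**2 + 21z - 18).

By polynomial division,
  z**3 - z**2 - z - 15 = (z**3 - 8z**2 + 21z - 18) + (7z**2 - 22z + 3)
  z**3 - 8z**2 + 21z - 18 = ((1/7)z - 34/49)(7z**2 - 22z + 3) + ((260/49)z - 780/49)
  7z**2 - 22z + 3 = ((343/260)z - 49/260)((260/49)z - 780/49) + (0)
Last nonzero remainder: (260/49)z - 780/49. Dividing through by 260/49 gives the monic gcd z - 3.
Cancel z - 3 from numerator and denominator to get the reduced form.

(z**2 + 2z + 5)/(z**2 - 5z + 6)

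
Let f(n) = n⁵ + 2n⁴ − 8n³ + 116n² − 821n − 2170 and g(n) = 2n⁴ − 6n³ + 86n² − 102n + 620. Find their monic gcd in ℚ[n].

n² − 2n + 31

Euclidean algorithm in ℚ[n]:
  n⁵ + 2n⁴ − 8n³ + 116n² − 821n − 2170 = ((1/2)n + 5/2)(2n⁴ − 6n³ + 86n² − 102n + 620) + (−36n³ − 48n² − 876n − 3720)
  2n⁴ − 6n³ + 86n² − 102n + 620 = (−(1/18)n + 13/54)(−36n³ − 48n² − 876n − 3720) + ((440/9)n² − (880/9)n + 13640/9)
  −36n³ − 48n² − 876n − 3720 = (−(81/110)n − 27/11)((440/9)n² − (880/9)n + 13640/9) + (0)
Last nonzero remainder: (440/9)n² − (880/9)n + 13640/9. Dividing through by 440/9 gives the monic gcd n² − 2n + 31.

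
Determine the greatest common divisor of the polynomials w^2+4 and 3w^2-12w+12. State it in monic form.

1

By polynomial division,
  w^2+4 = (1/3)(3w^2-12w+12) + (4w)
  3w^2-12w+12 = ((3/4)w-3)(4w) + (12)
  4w = ((1/3)w)(12) + (0)
The last nonzero remainder is the constant 12, so the polynomials are coprime and gcd = 1.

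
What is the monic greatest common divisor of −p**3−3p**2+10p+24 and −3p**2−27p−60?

p+4

Euclidean algorithm in ℚ[p]:
  −p**3−3p**2+10p+24 = ((1/3)p−2)(−3p**2−27p−60) + (−24p−96)
  −3p**2−27p−60 = ((1/8)p+5/8)(−24p−96) + (0)
Last nonzero remainder: −24p−96. Dividing through by −24 gives the monic gcd p+4.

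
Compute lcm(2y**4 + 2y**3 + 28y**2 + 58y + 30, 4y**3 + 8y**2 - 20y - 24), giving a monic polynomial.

By polynomial division,
  2y**4 + 2y**3 + 28y**2 + 58y + 30 = ((1/2)y - 1/2)(4y**3 + 8y**2 - 20y - 24) + (42y**2 + 60y + 18)
  4y**3 + 8y**2 - 20y - 24 = ((2/21)y + 8/147)(42y**2 + 60y + 18) + (-(1224/49)y - 1224/49)
  42y**2 + 60y + 18 = (-(343/204)y - 49/68)(-(1224/49)y - 1224/49) + (0)
Last nonzero remainder: -(1224/49)y - 1224/49. Dividing through by -1224/49 gives the monic gcd y + 1.
Then lcm(f, g) = f·g / gcd(f, g); expanding and making the result monic gives the answer.

y**6 + 2y**5 + 9y**4 + 37y**3 - 40y**2 - 159y - 90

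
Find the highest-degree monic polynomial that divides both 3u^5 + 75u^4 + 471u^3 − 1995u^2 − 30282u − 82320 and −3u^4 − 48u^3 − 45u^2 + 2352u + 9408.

u^3 + 8u^2 − 49u − 392

Euclidean algorithm in ℚ[u]:
  3u^5 + 75u^4 + 471u^3 − 1995u^2 − 30282u − 82320 = (−u − 9)(−3u^4 − 48u^3 − 45u^2 + 2352u + 9408) + (−6u^3 − 48u^2 + 294u + 2352)
  −3u^4 − 48u^3 − 45u^2 + 2352u + 9408 = ((1/2)u + 4)(−6u^3 − 48u^2 + 294u + 2352) + (0)
Last nonzero remainder: −6u^3 − 48u^2 + 294u + 2352. Dividing through by −6 gives the monic gcd u^3 + 8u^2 − 49u − 392.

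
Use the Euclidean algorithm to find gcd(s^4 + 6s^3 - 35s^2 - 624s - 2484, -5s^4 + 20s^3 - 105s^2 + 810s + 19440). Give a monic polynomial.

Apply the Euclidean algorithm:
  s^4 + 6s^3 - 35s^2 - 624s - 2484 = (-1/5)(-5s^4 + 20s^3 - 105s^2 + 810s + 19440) + (10s^3 - 56s^2 - 462s + 1404)
  -5s^4 + 20s^3 - 105s^2 + 810s + 19440 = (-(1/2)s - 4/5)(10s^3 - 56s^2 - 462s + 1404) + (-(1904/5)s^2 + (5712/5)s + 102816/5)
  10s^3 - 56s^2 - 462s + 1404 = (-(25/952)s + 65/952)(-(1904/5)s^2 + (5712/5)s + 102816/5) + (0)
Last nonzero remainder: -(1904/5)s^2 + (5712/5)s + 102816/5. Dividing through by -1904/5 gives the monic gcd s^2 - 3s - 54.

s^2 - 3s - 54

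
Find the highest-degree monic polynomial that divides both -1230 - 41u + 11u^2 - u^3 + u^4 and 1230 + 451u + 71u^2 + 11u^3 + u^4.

Repeated division with remainder:
  u^4 - u^3 + 11u^2 - 41u - 1230 = (u^4 + 11u^3 + 71u^2 + 451u + 1230) + (-12u^3 - 60u^2 - 492u - 2460)
  u^4 + 11u^3 + 71u^2 + 451u + 1230 = (-(1/12)u - 1/2)(-12u^3 - 60u^2 - 492u - 2460) + (0)
Last nonzero remainder: -12u^3 - 60u^2 - 492u - 2460. Dividing through by -12 gives the monic gcd u^3 + 5u^2 + 41u + 205.

205 + 41u + 5u^2 + u^3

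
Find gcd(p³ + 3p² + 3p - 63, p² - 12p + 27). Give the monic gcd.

p - 3

Euclidean algorithm in ℚ[p]:
  p³ + 3p² + 3p - 63 = (p + 15)(p² - 12p + 27) + (156p - 468)
  p² - 12p + 27 = ((1/156)p - 3/52)(156p - 468) + (0)
Last nonzero remainder: 156p - 468. Dividing through by 156 gives the monic gcd p - 3.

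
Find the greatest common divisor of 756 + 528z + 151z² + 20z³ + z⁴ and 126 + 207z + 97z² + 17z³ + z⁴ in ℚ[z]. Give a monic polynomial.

42 + 13z + z²

Euclidean algorithm in ℚ[z]:
  z⁴ + 20z³ + 151z² + 528z + 756 = (z⁴ + 17z³ + 97z² + 207z + 126) + (3z³ + 54z² + 321z + 630)
  z⁴ + 17z³ + 97z² + 207z + 126 = ((1/3)z - 1/3)(3z³ + 54z² + 321z + 630) + (8z² + 104z + 336)
  3z³ + 54z² + 321z + 630 = ((3/8)z + 15/8)(8z² + 104z + 336) + (0)
Last nonzero remainder: 8z² + 104z + 336. Dividing through by 8 gives the monic gcd z² + 13z + 42.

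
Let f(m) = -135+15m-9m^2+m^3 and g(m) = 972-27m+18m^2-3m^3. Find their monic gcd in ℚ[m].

Repeated division with remainder:
  m^3-9m^2+15m-135 = (-1/3)(-3m^3+18m^2-27m+972) + (-3m^2+6m+189)
  -3m^3+18m^2-27m+972 = (m-4)(-3m^2+6m+189) + (-192m+1728)
  -3m^2+6m+189 = ((1/64)m+7/64)(-192m+1728) + (0)
Last nonzero remainder: -192m+1728. Dividing through by -192 gives the monic gcd m-9.

-9+m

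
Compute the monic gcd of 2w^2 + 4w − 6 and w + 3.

w + 3

Apply the Euclidean algorithm:
  2w^2 + 4w − 6 = (2w − 2)(w + 3) + (0)
The last nonzero remainder w + 3 is already monic.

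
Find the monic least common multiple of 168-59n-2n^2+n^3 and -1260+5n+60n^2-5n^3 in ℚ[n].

By polynomial division,
  n^3-2n^2-59n+168 = (-1/5)(-5n^3+60n^2+5n-1260) + (10n^2-58n-84)
  -5n^3+60n^2+5n-1260 = (-(1/2)n+31/10)(10n^2-58n-84) + ((714/5)n-4998/5)
  10n^2-58n-84 = ((25/357)n+10/119)((714/5)n-4998/5) + (0)
Last nonzero remainder: (714/5)n-4998/5. Dividing through by 714/5 gives the monic gcd n-7.
Then lcm(f, g) = f·g / gcd(f, g); expanding and making the result monic gives the answer.

-6048+1284n+535n^2-85n^3-7n^4+n^5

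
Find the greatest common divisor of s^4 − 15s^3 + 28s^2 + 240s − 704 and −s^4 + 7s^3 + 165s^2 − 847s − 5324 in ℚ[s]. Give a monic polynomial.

s^2 − 7s − 44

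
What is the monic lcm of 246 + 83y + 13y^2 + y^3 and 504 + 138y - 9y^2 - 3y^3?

By polynomial division,
  y^3 + 13y^2 + 83y + 246 = (-1/3)(-3y^3 - 9y^2 + 138y + 504) + (10y^2 + 129y + 414)
  -3y^3 - 9y^2 + 138y + 504 = (-(3/10)y + 297/100)(10y^2 + 129y + 414) + (-(12093/100)y - 36279/50)
  10y^2 + 129y + 414 = (-(1000/12093)y - 2300/4031)(-(12093/100)y - 36279/50) + (0)
Last nonzero remainder: -(12093/100)y - 36279/50. Dividing through by -12093/100 gives the monic gcd y + 6.
Then lcm(f, g) = f·g / gcd(f, g); expanding and making the result monic gives the answer.

-6888 - 3062y - 367y^2 + 16y^3 + 10y^4 + y^5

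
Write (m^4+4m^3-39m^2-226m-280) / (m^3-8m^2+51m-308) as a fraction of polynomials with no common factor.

(m^3+11m^2+38m+40)/(m^2-m+44)

Euclidean algorithm in ℚ[m]:
  m^4+4m^3-39m^2-226m-280 = (m+12)(m^3-8m^2+51m-308) + (6m^2-530m+3416)
  m^3-8m^2+51m-308 = ((1/6)m+241/18)(6m^2-530m+3416) + ((59200/9)m-414400/9)
  6m^2-530m+3416 = ((27/29600)m-549/7400)((59200/9)m-414400/9) + (0)
Last nonzero remainder: (59200/9)m-414400/9. Dividing through by 59200/9 gives the monic gcd m-7.
Cancel m-7 from numerator and denominator to get the reduced form.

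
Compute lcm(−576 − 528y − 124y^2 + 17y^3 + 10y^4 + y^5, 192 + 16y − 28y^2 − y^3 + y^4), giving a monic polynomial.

2304 + 1536y − 32y^2 − 192y^3 − 23y^4 + 6y^5 + y^6

Repeated division with remainder:
  y^5 + 10y^4 + 17y^3 − 124y^2 − 528y − 576 = (y + 11)(y^4 − y^3 − 28y^2 + 16y + 192) + (56y^3 + 168y^2 − 896y − 2688)
  y^4 − y^3 − 28y^2 + 16y + 192 = ((1/56)y − 1/14)(56y^3 + 168y^2 − 896y − 2688) + (0)
Last nonzero remainder: 56y^3 + 168y^2 − 896y − 2688. Dividing through by 56 gives the monic gcd y^3 + 3y^2 − 16y − 48.
Then lcm(f, g) = f·g / gcd(f, g); expanding and making the result monic gives the answer.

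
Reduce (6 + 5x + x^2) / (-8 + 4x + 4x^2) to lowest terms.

Apply the Euclidean algorithm:
  x^2 + 5x + 6 = (1/4)(4x^2 + 4x - 8) + (4x + 8)
  4x^2 + 4x - 8 = (x - 1)(4x + 8) + (0)
Last nonzero remainder: 4x + 8. Dividing through by 4 gives the monic gcd x + 2.
Cancel x + 2 from numerator and denominator to get the reduced form.

(3 + x)/(-4 + 4x)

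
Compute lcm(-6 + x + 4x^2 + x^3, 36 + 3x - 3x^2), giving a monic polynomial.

Apply the Euclidean algorithm:
  x^3 + 4x^2 + x - 6 = (-(1/3)x - 5/3)(-3x^2 + 3x + 36) + (18x + 54)
  -3x^2 + 3x + 36 = (-(1/6)x + 2/3)(18x + 54) + (0)
Last nonzero remainder: 18x + 54. Dividing through by 18 gives the monic gcd x + 3.
Then lcm(f, g) = f·g / gcd(f, g); expanding and making the result monic gives the answer.

24 - 10x - 15x^2 + x^4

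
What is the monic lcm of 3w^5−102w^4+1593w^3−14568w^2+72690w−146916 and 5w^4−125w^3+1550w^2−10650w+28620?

Repeated division with remainder:
  3w^5−102w^4+1593w^3−14568w^2+72690w−146916 = ((3/5)w−27/5)(5w^4−125w^3+1550w^2−10650w+28620) + (−12w^3+192w^2−1992w+7632)
  5w^4−125w^3+1550w^2−10650w+28620 = (−(5/12)w+15/4)(−12w^3+192w^2−1992w+7632) + (0)
Last nonzero remainder: −12w^3+192w^2−1992w+7632. Dividing through by −12 gives the monic gcd w^3−16w^2+166w−636.
Then lcm(f, g) = f·g / gcd(f, g); expanding and making the result monic gives the answer.

w^6−43w^5+837w^4−9635w^3+67934w^2−267042w+440748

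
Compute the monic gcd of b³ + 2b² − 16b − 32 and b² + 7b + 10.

Repeated division with remainder:
  b³ + 2b² − 16b − 32 = (b − 5)(b² + 7b + 10) + (9b + 18)
  b² + 7b + 10 = ((1/9)b + 5/9)(9b + 18) + (0)
Last nonzero remainder: 9b + 18. Dividing through by 9 gives the monic gcd b + 2.

b + 2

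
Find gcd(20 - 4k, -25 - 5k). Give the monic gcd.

Euclidean algorithm in ℚ[k]:
  -4k + 20 = (4/5)(-5k - 25) + (40)
  -5k - 25 = (-(1/8)k - 5/8)(40) + (0)
The last nonzero remainder is the constant 40, so the polynomials are coprime and gcd = 1.

1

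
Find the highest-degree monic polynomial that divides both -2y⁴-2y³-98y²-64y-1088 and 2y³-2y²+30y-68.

y²+y+17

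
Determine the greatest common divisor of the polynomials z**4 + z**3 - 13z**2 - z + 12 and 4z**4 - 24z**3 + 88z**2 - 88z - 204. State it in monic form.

z**2 - 2z - 3

Apply the Euclidean algorithm:
  z**4 + z**3 - 13z**2 - z + 12 = (1/4)(4z**4 - 24z**3 + 88z**2 - 88z - 204) + (7z**3 - 35z**2 + 21z + 63)
  4z**4 - 24z**3 + 88z**2 - 88z - 204 = ((4/7)z - 4/7)(7z**3 - 35z**2 + 21z + 63) + (56z**2 - 112z - 168)
  7z**3 - 35z**2 + 21z + 63 = ((1/8)z - 3/8)(56z**2 - 112z - 168) + (0)
Last nonzero remainder: 56z**2 - 112z - 168. Dividing through by 56 gives the monic gcd z**2 - 2z - 3.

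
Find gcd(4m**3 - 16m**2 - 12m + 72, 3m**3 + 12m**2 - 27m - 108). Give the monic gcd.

m - 3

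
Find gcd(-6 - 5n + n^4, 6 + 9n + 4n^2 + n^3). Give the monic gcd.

1 + n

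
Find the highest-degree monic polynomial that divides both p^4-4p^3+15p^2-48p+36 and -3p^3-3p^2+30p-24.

p-1

Euclidean algorithm in ℚ[p]:
  p^4-4p^3+15p^2-48p+36 = (-(1/3)p+5/3)(-3p^3-3p^2+30p-24) + (30p^2-106p+76)
  -3p^3-3p^2+30p-24 = (-(1/10)p-34/75)(30p^2-106p+76) + (-(784/75)p+784/75)
  30p^2-106p+76 = (-(1125/392)p+1425/196)(-(784/75)p+784/75) + (0)
Last nonzero remainder: -(784/75)p+784/75. Dividing through by -784/75 gives the monic gcd p-1.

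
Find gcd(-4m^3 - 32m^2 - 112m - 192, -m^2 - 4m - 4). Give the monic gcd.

Apply the Euclidean algorithm:
  -4m^3 - 32m^2 - 112m - 192 = (4m + 16)(-m^2 - 4m - 4) + (-32m - 128)
  -m^2 - 4m - 4 = ((1/32)m)(-32m - 128) + (-4)
  -32m - 128 = (8m + 32)(-4) + (0)
The last nonzero remainder is the constant -4, so the polynomials are coprime and gcd = 1.

1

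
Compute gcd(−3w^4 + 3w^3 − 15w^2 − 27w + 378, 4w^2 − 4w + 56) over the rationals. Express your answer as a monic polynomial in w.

w^2 − w + 14

Euclidean algorithm in ℚ[w]:
  −3w^4 + 3w^3 − 15w^2 − 27w + 378 = (−(3/4)w^2 + 27/4)(4w^2 − 4w + 56) + (0)
Last nonzero remainder: 4w^2 − 4w + 56. Dividing through by 4 gives the monic gcd w^2 − w + 14.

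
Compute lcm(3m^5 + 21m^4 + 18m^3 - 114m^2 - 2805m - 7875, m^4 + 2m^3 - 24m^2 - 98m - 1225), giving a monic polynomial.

Repeated division with remainder:
  3m^5 + 21m^4 + 18m^3 - 114m^2 - 2805m - 7875 = (3m + 15)(m^4 + 2m^3 - 24m^2 - 98m - 1225) + (60m^3 + 540m^2 + 2340m + 10500)
  m^4 + 2m^3 - 24m^2 - 98m - 1225 = ((1/60)m - 7/60)(60m^3 + 540m^2 + 2340m + 10500) + (0)
Last nonzero remainder: 60m^3 + 540m^2 + 2340m + 10500. Dividing through by 60 gives the monic gcd m^3 + 9m^2 + 39m + 175.
Then lcm(f, g) = f·g / gcd(f, g); expanding and making the result monic gives the answer.

m^6 - 43m^4 - 80m^3 - 669m^2 + 3920m + 18375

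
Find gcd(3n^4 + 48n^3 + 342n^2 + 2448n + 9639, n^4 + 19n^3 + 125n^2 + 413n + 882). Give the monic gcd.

n^2 + 16n + 63

Repeated division with remainder:
  3n^4 + 48n^3 + 342n^2 + 2448n + 9639 = (3)(n^4 + 19n^3 + 125n^2 + 413n + 882) + (−9n^3 − 33n^2 + 1209n + 6993)
  n^4 + 19n^3 + 125n^2 + 413n + 882 = (−(1/9)n − 46/27)(−9n^3 − 33n^2 + 1209n + 6993) + ((1828/9)n^2 + (29248/9)n + 12796)
  −9n^3 − 33n^2 + 1209n + 6993 = (−(81/1828)n + 999/1828)((1828/9)n^2 + (29248/9)n + 12796) + (0)
Last nonzero remainder: (1828/9)n^2 + (29248/9)n + 12796. Dividing through by 1828/9 gives the monic gcd n^2 + 16n + 63.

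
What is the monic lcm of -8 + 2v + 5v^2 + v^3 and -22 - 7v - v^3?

Repeated division with remainder:
  v^3 + 5v^2 + 2v - 8 = (-1)(-v^3 - 7v - 22) + (5v^2 - 5v - 30)
  -v^3 - 7v - 22 = (-(1/5)v - 1/5)(5v^2 - 5v - 30) + (-14v - 28)
  5v^2 - 5v - 30 = (-(5/14)v + 15/14)(-14v - 28) + (0)
Last nonzero remainder: -14v - 28. Dividing through by -14 gives the monic gcd v + 2.
Then lcm(f, g) = f·g / gcd(f, g); expanding and making the result monic gives the answer.

-88 + 38v + 43v^2 + 3v^3 + 3v^4 + v^5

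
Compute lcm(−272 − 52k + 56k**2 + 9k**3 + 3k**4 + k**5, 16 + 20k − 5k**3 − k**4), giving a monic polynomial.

−272 − 324k + 4k**2 + 65k**3 + 12k**4 + 4k**5 + k**6

By polynomial division,
  k**5 + 3k**4 + 9k**3 + 56k**2 − 52k − 272 = (−k + 2)(−k**4 − 5k**3 + 20k + 16) + (19k**3 + 76k**2 − 76k − 304)
  −k**4 − 5k**3 + 20k + 16 = (−(1/19)k − 1/19)(19k**3 + 76k**2 − 76k − 304) + (0)
Last nonzero remainder: 19k**3 + 76k**2 − 76k − 304. Dividing through by 19 gives the monic gcd k**3 + 4k**2 − 4k − 16.
Then lcm(f, g) = f·g / gcd(f, g); expanding and making the result monic gives the answer.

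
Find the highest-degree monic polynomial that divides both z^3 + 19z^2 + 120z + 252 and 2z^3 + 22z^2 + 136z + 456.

Repeated division with remainder:
  z^3 + 19z^2 + 120z + 252 = (1/2)(2z^3 + 22z^2 + 136z + 456) + (8z^2 + 52z + 24)
  2z^3 + 22z^2 + 136z + 456 = ((1/4)z + 9/8)(8z^2 + 52z + 24) + ((143/2)z + 429)
  8z^2 + 52z + 24 = ((16/143)z + 8/143)((143/2)z + 429) + (0)
Last nonzero remainder: (143/2)z + 429. Dividing through by 143/2 gives the monic gcd z + 6.

z + 6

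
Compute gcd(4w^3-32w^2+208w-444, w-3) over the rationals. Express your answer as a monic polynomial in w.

w-3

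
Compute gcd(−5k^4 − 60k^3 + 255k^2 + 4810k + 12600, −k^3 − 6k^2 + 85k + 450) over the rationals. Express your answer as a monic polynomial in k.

k^2 + k − 90

By polynomial division,
  −5k^4 − 60k^3 + 255k^2 + 4810k + 12600 = (5k + 30)(−k^3 − 6k^2 + 85k + 450) + (10k^2 + 10k − 900)
  −k^3 − 6k^2 + 85k + 450 = (−(1/10)k − 1/2)(10k^2 + 10k − 900) + (0)
Last nonzero remainder: 10k^2 + 10k − 900. Dividing through by 10 gives the monic gcd k^2 + k − 90.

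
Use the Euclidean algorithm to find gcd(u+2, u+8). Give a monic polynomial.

1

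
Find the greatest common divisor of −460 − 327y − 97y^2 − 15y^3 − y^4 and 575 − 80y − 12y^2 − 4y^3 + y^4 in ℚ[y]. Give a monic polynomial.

Euclidean algorithm in ℚ[y]:
  −y^4 − 15y^3 − 97y^2 − 327y − 460 = (−1)(y^4 − 4y^3 − 12y^2 − 80y + 575) + (−19y^3 − 109y^2 − 407y + 115)
  y^4 − 4y^3 − 12y^2 − 80y + 575 = (−(1/19)y + 185/361)(−19y^3 − 109y^2 − 407y + 115) + ((8100/361)y^2 + (48600/361)y + 186300/361)
  −19y^3 − 109y^2 − 407y + 115 = (−(6859/8100)y + 361/1620)((8100/361)y^2 + (48600/361)y + 186300/361) + (0)
Last nonzero remainder: (8100/361)y^2 + (48600/361)y + 186300/361. Dividing through by 8100/361 gives the monic gcd y^2 + 6y + 23.

23 + 6y + y^2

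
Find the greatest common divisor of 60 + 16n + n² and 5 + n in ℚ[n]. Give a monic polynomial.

Repeated division with remainder:
  n² + 16n + 60 = (n + 11)(n + 5) + (5)
  n + 5 = ((1/5)n + 1)(5) + (0)
The last nonzero remainder is the constant 5, so the polynomials are coprime and gcd = 1.

1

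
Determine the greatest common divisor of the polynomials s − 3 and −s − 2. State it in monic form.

1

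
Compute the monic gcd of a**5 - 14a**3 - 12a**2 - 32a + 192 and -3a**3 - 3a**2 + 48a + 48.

By polynomial division,
  a**5 - 14a**3 - 12a**2 - 32a + 192 = (-(1/3)a**2 + (1/3)a - 1)(-3a**3 - 3a**2 + 48a + 48) + (-15a**2 + 240)
  -3a**3 - 3a**2 + 48a + 48 = ((1/5)a + 1/5)(-15a**2 + 240) + (0)
Last nonzero remainder: -15a**2 + 240. Dividing through by -15 gives the monic gcd a**2 - 16.

a**2 - 16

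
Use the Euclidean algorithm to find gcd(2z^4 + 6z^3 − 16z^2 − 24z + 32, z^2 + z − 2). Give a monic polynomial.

z^2 + z − 2

Repeated division with remainder:
  2z^4 + 6z^3 − 16z^2 − 24z + 32 = (2z^2 + 4z − 16)(z^2 + z − 2) + (0)
The last nonzero remainder z^2 + z − 2 is already monic.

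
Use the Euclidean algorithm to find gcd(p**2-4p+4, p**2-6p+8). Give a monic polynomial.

p-2

By polynomial division,
  p**2-4p+4 = (p**2-6p+8) + (2p-4)
  p**2-6p+8 = ((1/2)p-2)(2p-4) + (0)
Last nonzero remainder: 2p-4. Dividing through by 2 gives the monic gcd p-2.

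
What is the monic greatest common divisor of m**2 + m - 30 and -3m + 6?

By polynomial division,
  m**2 + m - 30 = (-(1/3)m - 1)(-3m + 6) + (-24)
  -3m + 6 = ((1/8)m - 1/4)(-24) + (0)
The last nonzero remainder is the constant -24, so the polynomials are coprime and gcd = 1.

1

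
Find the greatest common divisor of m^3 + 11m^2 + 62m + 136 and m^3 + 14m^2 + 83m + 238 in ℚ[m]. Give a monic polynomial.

m^2 + 7m + 34

Repeated division with remainder:
  m^3 + 11m^2 + 62m + 136 = (m^3 + 14m^2 + 83m + 238) + (-3m^2 - 21m - 102)
  m^3 + 14m^2 + 83m + 238 = (-(1/3)m - 7/3)(-3m^2 - 21m - 102) + (0)
Last nonzero remainder: -3m^2 - 21m - 102. Dividing through by -3 gives the monic gcd m^2 + 7m + 34.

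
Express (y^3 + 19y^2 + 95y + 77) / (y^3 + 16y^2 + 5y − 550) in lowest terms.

(y^2 + 8y + 7)/(y^2 + 5y − 50)

Repeated division with remainder:
  y^3 + 19y^2 + 95y + 77 = (y^3 + 16y^2 + 5y − 550) + (3y^2 + 90y + 627)
  y^3 + 16y^2 + 5y − 550 = ((1/3)y − 14/3)(3y^2 + 90y + 627) + (216y + 2376)
  3y^2 + 90y + 627 = ((1/72)y + 19/72)(216y + 2376) + (0)
Last nonzero remainder: 216y + 2376. Dividing through by 216 gives the monic gcd y + 11.
Cancel y + 11 from numerator and denominator to get the reduced form.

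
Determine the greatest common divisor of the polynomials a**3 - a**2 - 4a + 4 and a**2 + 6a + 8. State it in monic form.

a + 2

Repeated division with remainder:
  a**3 - a**2 - 4a + 4 = (a - 7)(a**2 + 6a + 8) + (30a + 60)
  a**2 + 6a + 8 = ((1/30)a + 2/15)(30a + 60) + (0)
Last nonzero remainder: 30a + 60. Dividing through by 30 gives the monic gcd a + 2.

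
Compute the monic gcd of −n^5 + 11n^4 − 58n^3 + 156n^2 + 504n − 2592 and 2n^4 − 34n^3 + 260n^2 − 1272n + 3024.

By polynomial division,
  −n^5 + 11n^4 − 58n^3 + 156n^2 + 504n − 2592 = (−(1/2)n − 3)(2n^4 − 34n^3 + 260n^2 − 1272n + 3024) + (−30n^3 + 300n^2 − 1800n + 6480)
  2n^4 − 34n^3 + 260n^2 − 1272n + 3024 = (−(1/15)n + 7/15)(−30n^3 + 300n^2 − 1800n + 6480) + (0)
Last nonzero remainder: −30n^3 + 300n^2 − 1800n + 6480. Dividing through by −30 gives the monic gcd n^3 − 10n^2 + 60n − 216.

n^3 − 10n^2 + 60n − 216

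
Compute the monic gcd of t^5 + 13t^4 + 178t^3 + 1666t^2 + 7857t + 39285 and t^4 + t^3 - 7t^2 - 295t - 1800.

Apply the Euclidean algorithm:
  t^5 + 13t^4 + 178t^3 + 1666t^2 + 7857t + 39285 = (t + 12)(t^4 + t^3 - 7t^2 - 295t - 1800) + (173t^3 + 2045t^2 + 13197t + 60885)
  t^4 + t^3 - 7t^2 - 295t - 1800 = ((1/173)t - 1872/29929)(173t^3 + 2045t^2 + 13197t + 60885) + ((1335656/29929)t^2 + (5342624/29929)t + 60104520/29929)
  173t^3 + 2045t^2 + 13197t + 60885 = ((5177717/1335656)t + 40493937/1335656)((1335656/29929)t^2 + (5342624/29929)t + 60104520/29929) + (0)
Last nonzero remainder: (1335656/29929)t^2 + (5342624/29929)t + 60104520/29929. Dividing through by 1335656/29929 gives the monic gcd t^2 + 4t + 45.

t^2 + 4t + 45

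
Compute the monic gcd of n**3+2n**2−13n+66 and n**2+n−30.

Apply the Euclidean algorithm:
  n**3+2n**2−13n+66 = (n+1)(n**2+n−30) + (16n+96)
  n**2+n−30 = ((1/16)n−5/16)(16n+96) + (0)
Last nonzero remainder: 16n+96. Dividing through by 16 gives the monic gcd n+6.

n+6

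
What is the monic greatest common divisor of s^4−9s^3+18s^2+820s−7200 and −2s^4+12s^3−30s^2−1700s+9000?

Apply the Euclidean algorithm:
  s^4−9s^3+18s^2+820s−7200 = (−1/2)(−2s^4+12s^3−30s^2−1700s+9000) + (−3s^3+3s^2−30s−2700)
  −2s^4+12s^3−30s^2−1700s+9000 = ((2/3)s−10/3)(−3s^3+3s^2−30s−2700) + (0)
Last nonzero remainder: −3s^3+3s^2−30s−2700. Dividing through by −3 gives the monic gcd s^3−s^2+10s+900.

s^3−s^2+10s+900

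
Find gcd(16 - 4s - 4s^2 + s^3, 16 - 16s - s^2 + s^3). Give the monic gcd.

-4 + s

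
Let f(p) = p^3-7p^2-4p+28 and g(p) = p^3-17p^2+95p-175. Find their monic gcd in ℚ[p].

p-7

Apply the Euclidean algorithm:
  p^3-7p^2-4p+28 = (p^3-17p^2+95p-175) + (10p^2-99p+203)
  p^3-17p^2+95p-175 = ((1/10)p-71/100)(10p^2-99p+203) + ((441/100)p-3087/100)
  10p^2-99p+203 = ((1000/441)p-2900/441)((441/100)p-3087/100) + (0)
Last nonzero remainder: (441/100)p-3087/100. Dividing through by 441/100 gives the monic gcd p-7.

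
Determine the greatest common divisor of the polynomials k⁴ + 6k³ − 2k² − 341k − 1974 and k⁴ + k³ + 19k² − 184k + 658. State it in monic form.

Euclidean algorithm in ℚ[k]:
  k⁴ + 6k³ − 2k² − 341k − 1974 = (k⁴ + k³ + 19k² − 184k + 658) + (5k³ − 21k² − 157k − 2632)
  k⁴ + k³ + 19k² − 184k + 658 = ((1/5)k + 26/25)(5k³ − 21k² − 157k − 2632) + ((1806/25)k² + (12642/25)k + 84882/25)
  5k³ − 21k² − 157k − 2632 = ((125/1806)k − 100/129)((1806/25)k² + (12642/25)k + 84882/25) + (0)
Last nonzero remainder: (1806/25)k² + (12642/25)k + 84882/25. Dividing through by 1806/25 gives the monic gcd k² + 7k + 47.

k² + 7k + 47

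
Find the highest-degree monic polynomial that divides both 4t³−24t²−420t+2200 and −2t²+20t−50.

Apply the Euclidean algorithm:
  4t³−24t²−420t+2200 = (−2t−8)(−2t²+20t−50) + (−360t+1800)
  −2t²+20t−50 = ((1/180)t−1/36)(−360t+1800) + (0)
Last nonzero remainder: −360t+1800. Dividing through by −360 gives the monic gcd t−5.

t−5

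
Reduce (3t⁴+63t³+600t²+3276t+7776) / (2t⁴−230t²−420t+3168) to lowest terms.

Euclidean algorithm in ℚ[t]:
  3t⁴+63t³+600t²+3276t+7776 = (3/2)(2t⁴−230t²−420t+3168) + (63t³+945t²+3906t+3024)
  2t⁴−230t²−420t+3168 = ((2/63)t−10/21)(63t³+945t²+3906t+3024) + (96t²+1344t+4608)
  63t³+945t²+3906t+3024 = ((21/32)t+21/32)(96t²+1344t+4608) + (0)
Last nonzero remainder: 96t²+1344t+4608. Dividing through by 96 gives the monic gcd t²+14t+48.
Cancel t²+14t+48 from numerator and denominator to get the reduced form.

(3t²+21t+162)/(2t²−28t+66)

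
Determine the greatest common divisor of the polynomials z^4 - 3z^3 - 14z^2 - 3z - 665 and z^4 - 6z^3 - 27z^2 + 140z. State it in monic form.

z^2 - 2z - 35

Apply the Euclidean algorithm:
  z^4 - 3z^3 - 14z^2 - 3z - 665 = (z^4 - 6z^3 - 27z^2 + 140z) + (3z^3 + 13z^2 - 143z - 665)
  z^4 - 6z^3 - 27z^2 + 140z = ((1/3)z - 31/9)(3z^3 + 13z^2 - 143z - 665) + ((589/9)z^2 - (1178/9)z - 20615/9)
  3z^3 + 13z^2 - 143z - 665 = ((27/589)z + 9/31)((589/9)z^2 - (1178/9)z - 20615/9) + (0)
Last nonzero remainder: (589/9)z^2 - (1178/9)z - 20615/9. Dividing through by 589/9 gives the monic gcd z^2 - 2z - 35.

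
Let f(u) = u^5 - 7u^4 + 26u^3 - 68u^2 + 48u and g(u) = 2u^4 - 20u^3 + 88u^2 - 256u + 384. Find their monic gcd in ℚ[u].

u^3 - 6u^2 + 20u - 48

By polynomial division,
  u^5 - 7u^4 + 26u^3 - 68u^2 + 48u = ((1/2)u + 3/2)(2u^4 - 20u^3 + 88u^2 - 256u + 384) + (12u^3 - 72u^2 + 240u - 576)
  2u^4 - 20u^3 + 88u^2 - 256u + 384 = ((1/6)u - 2/3)(12u^3 - 72u^2 + 240u - 576) + (0)
Last nonzero remainder: 12u^3 - 72u^2 + 240u - 576. Dividing through by 12 gives the monic gcd u^3 - 6u^2 + 20u - 48.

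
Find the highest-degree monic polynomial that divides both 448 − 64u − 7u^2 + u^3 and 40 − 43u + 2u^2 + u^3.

Repeated division with remainder:
  u^3 − 7u^2 − 64u + 448 = (u^3 + 2u^2 − 43u + 40) + (−9u^2 − 21u + 408)
  u^3 + 2u^2 − 43u + 40 = (−(1/9)u + 1/27)(−9u^2 − 21u + 408) + ((28/9)u + 224/9)
  −9u^2 − 21u + 408 = (−(81/28)u + 459/28)((28/9)u + 224/9) + (0)
Last nonzero remainder: (28/9)u + 224/9. Dividing through by 28/9 gives the monic gcd u + 8.

8 + u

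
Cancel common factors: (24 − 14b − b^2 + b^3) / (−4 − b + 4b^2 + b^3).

(6 − 5b + b^2)/(−1 + b^2)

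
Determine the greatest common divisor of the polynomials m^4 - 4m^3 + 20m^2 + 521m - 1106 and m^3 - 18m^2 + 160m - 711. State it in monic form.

By polynomial division,
  m^4 - 4m^3 + 20m^2 + 521m - 1106 = (m + 14)(m^3 - 18m^2 + 160m - 711) + (112m^2 - 1008m + 8848)
  m^3 - 18m^2 + 160m - 711 = ((1/112)m - 9/112)(112m^2 - 1008m + 8848) + (0)
Last nonzero remainder: 112m^2 - 1008m + 8848. Dividing through by 112 gives the monic gcd m^2 - 9m + 79.

m^2 - 9m + 79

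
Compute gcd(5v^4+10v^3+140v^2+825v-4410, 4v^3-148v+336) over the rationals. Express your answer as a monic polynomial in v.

v-3

Repeated division with remainder:
  5v^4+10v^3+140v^2+825v-4410 = ((5/4)v+5/2)(4v^3-148v+336) + (325v^2+775v-5250)
  4v^3-148v+336 = ((4/325)v-124/4225)(325v^2+775v-5250) + (-(10248/169)v+30744/169)
  325v^2+775v-5250 = (-(54925/10248)v-21125/732)(-(10248/169)v+30744/169) + (0)
Last nonzero remainder: -(10248/169)v+30744/169. Dividing through by -10248/169 gives the monic gcd v-3.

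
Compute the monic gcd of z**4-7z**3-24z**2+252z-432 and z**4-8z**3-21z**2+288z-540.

z**3-3z**2-36z+108

By polynomial division,
  z**4-7z**3-24z**2+252z-432 = (z**4-8z**3-21z**2+288z-540) + (z**3-3z**2-36z+108)
  z**4-8z**3-21z**2+288z-540 = (z-5)(z**3-3z**2-36z+108) + (0)
The last nonzero remainder z**3-3z**2-36z+108 is already monic.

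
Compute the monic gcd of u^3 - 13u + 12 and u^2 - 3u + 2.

Apply the Euclidean algorithm:
  u^3 - 13u + 12 = (u + 3)(u^2 - 3u + 2) + (-6u + 6)
  u^2 - 3u + 2 = (-(1/6)u + 1/3)(-6u + 6) + (0)
Last nonzero remainder: -6u + 6. Dividing through by -6 gives the monic gcd u - 1.

u - 1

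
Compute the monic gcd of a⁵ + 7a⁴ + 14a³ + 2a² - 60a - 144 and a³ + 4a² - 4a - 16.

a² + 2a - 8

Euclidean algorithm in ℚ[a]:
  a⁵ + 7a⁴ + 14a³ + 2a² - 60a - 144 = (a² + 3a + 6)(a³ + 4a² - 4a - 16) + (6a² + 12a - 48)
  a³ + 4a² - 4a - 16 = ((1/6)a + 1/3)(6a² + 12a - 48) + (0)
Last nonzero remainder: 6a² + 12a - 48. Dividing through by 6 gives the monic gcd a² + 2a - 8.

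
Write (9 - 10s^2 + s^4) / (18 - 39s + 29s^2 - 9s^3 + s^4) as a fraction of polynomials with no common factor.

(3 + 4s + s^2)/(6 - 5s + s^2)

By polynomial division,
  s^4 - 10s^2 + 9 = (s^4 - 9s^3 + 29s^2 - 39s + 18) + (9s^3 - 39s^2 + 39s - 9)
  s^4 - 9s^3 + 29s^2 - 39s + 18 = ((1/9)s - 14/27)(9s^3 - 39s^2 + 39s - 9) + ((40/9)s^2 - (160/9)s + 40/3)
  9s^3 - 39s^2 + 39s - 9 = ((81/40)s - 27/40)((40/9)s^2 - (160/9)s + 40/3) + (0)
Last nonzero remainder: (40/9)s^2 - (160/9)s + 40/3. Dividing through by 40/9 gives the monic gcd s^2 - 4s + 3.
Cancel s^2 - 4s + 3 from numerator and denominator to get the reduced form.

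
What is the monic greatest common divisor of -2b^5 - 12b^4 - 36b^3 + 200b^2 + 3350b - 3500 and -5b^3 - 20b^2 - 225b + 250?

Euclidean algorithm in ℚ[b]:
  -2b^5 - 12b^4 - 36b^3 + 200b^2 + 3350b - 3500 = ((2/5)b^2 + (4/5)b - 14)(-5b^3 - 20b^2 - 225b + 250) + (0)
Last nonzero remainder: -5b^3 - 20b^2 - 225b + 250. Dividing through by -5 gives the monic gcd b^3 + 4b^2 + 45b - 50.

b^3 + 4b^2 + 45b - 50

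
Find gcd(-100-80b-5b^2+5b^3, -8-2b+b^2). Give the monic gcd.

Repeated division with remainder:
  5b^3-5b^2-80b-100 = (5b+5)(b^2-2b-8) + (-30b-60)
  b^2-2b-8 = (-(1/30)b+2/15)(-30b-60) + (0)
Last nonzero remainder: -30b-60. Dividing through by -30 gives the monic gcd b+2.

2+b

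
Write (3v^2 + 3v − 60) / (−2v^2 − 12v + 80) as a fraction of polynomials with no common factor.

(−3v − 15)/(2v + 20)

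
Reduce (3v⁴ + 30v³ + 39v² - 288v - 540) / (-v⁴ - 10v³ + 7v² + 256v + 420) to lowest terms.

Repeated division with remainder:
  3v⁴ + 30v³ + 39v² - 288v - 540 = (-3)(-v⁴ - 10v³ + 7v² + 256v + 420) + (60v² + 480v + 720)
  -v⁴ - 10v³ + 7v² + 256v + 420 = (-(1/60)v² - (1/30)v + 7/12)(60v² + 480v + 720) + (0)
Last nonzero remainder: 60v² + 480v + 720. Dividing through by 60 gives the monic gcd v² + 8v + 12.
Cancel v² + 8v + 12 from numerator and denominator to get the reduced form.

(-3v² - 6v + 45)/(v² + 2v - 35)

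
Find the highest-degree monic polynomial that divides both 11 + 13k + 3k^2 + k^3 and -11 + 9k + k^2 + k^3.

By polynomial division,
  k^3 + 3k^2 + 13k + 11 = (k^3 + k^2 + 9k - 11) + (2k^2 + 4k + 22)
  k^3 + k^2 + 9k - 11 = ((1/2)k - 1/2)(2k^2 + 4k + 22) + (0)
Last nonzero remainder: 2k^2 + 4k + 22. Dividing through by 2 gives the monic gcd k^2 + 2k + 11.

11 + 2k + k^2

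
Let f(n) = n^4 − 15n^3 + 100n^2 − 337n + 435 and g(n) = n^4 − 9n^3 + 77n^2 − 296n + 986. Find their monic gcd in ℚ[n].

Euclidean algorithm in ℚ[n]:
  n^4 − 15n^3 + 100n^2 − 337n + 435 = (n^4 − 9n^3 + 77n^2 − 296n + 986) + (−6n^3 + 23n^2 − 41n − 551)
  n^4 − 9n^3 + 77n^2 − 296n + 986 = (−(1/6)n + 31/36)(−6n^3 + 23n^2 − 41n − 551) + ((1813/36)n^2 − (12691/36)n + 52577/36)
  −6n^3 + 23n^2 − 41n − 551 = (−(216/1813)n − 684/1813)((1813/36)n^2 − (12691/36)n + 52577/36) + (0)
Last nonzero remainder: (1813/36)n^2 − (12691/36)n + 52577/36. Dividing through by 1813/36 gives the monic gcd n^2 − 7n + 29.

n^2 − 7n + 29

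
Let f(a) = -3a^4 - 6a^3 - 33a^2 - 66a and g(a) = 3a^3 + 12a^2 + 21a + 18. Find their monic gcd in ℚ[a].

a + 2

Euclidean algorithm in ℚ[a]:
  -3a^4 - 6a^3 - 33a^2 - 66a = (-a + 2)(3a^3 + 12a^2 + 21a + 18) + (-36a^2 - 90a - 36)
  3a^3 + 12a^2 + 21a + 18 = (-(1/12)a - 1/8)(-36a^2 - 90a - 36) + ((27/4)a + 27/2)
  -36a^2 - 90a - 36 = (-(16/3)a - 8/3)((27/4)a + 27/2) + (0)
Last nonzero remainder: (27/4)a + 27/2. Dividing through by 27/4 gives the monic gcd a + 2.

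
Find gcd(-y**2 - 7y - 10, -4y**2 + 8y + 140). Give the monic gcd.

Euclidean algorithm in ℚ[y]:
  -y**2 - 7y - 10 = (1/4)(-4y**2 + 8y + 140) + (-9y - 45)
  -4y**2 + 8y + 140 = ((4/9)y - 28/9)(-9y - 45) + (0)
Last nonzero remainder: -9y - 45. Dividing through by -9 gives the monic gcd y + 5.

y + 5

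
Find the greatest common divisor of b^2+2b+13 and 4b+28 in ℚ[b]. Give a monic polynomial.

Apply the Euclidean algorithm:
  b^2+2b+13 = ((1/4)b−5/4)(4b+28) + (48)
  4b+28 = ((1/12)b+7/12)(48) + (0)
The last nonzero remainder is the constant 48, so the polynomials are coprime and gcd = 1.

1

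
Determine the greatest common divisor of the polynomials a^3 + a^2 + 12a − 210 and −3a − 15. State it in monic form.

1

By polynomial division,
  a^3 + a^2 + 12a − 210 = (−(1/3)a^2 + (4/3)a − 32/3)(−3a − 15) + (−370)
  −3a − 15 = ((3/370)a + 3/74)(−370) + (0)
The last nonzero remainder is the constant −370, so the polynomials are coprime and gcd = 1.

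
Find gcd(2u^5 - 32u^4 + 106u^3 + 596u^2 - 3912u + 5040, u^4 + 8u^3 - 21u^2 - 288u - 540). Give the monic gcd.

Repeated division with remainder:
  2u^5 - 32u^4 + 106u^3 + 596u^2 - 3912u + 5040 = (2u - 48)(u^4 + 8u^3 - 21u^2 - 288u - 540) + (532u^3 + 164u^2 - 16656u - 20880)
  u^4 + 8u^3 - 21u^2 - 288u - 540 = ((1/532)u + 1023/70756)(532u^3 + 164u^2 - 16656u - 20880) + ((140400/17689)u^2 - (140400/17689)u - 4212000/17689)
  532u^3 + 164u^2 - 16656u - 20880 = ((2352637/35100)u + 512981/5850)((140400/17689)u^2 - (140400/17689)u - 4212000/17689) + (0)
Last nonzero remainder: (140400/17689)u^2 - (140400/17689)u - 4212000/17689. Dividing through by 140400/17689 gives the monic gcd u^2 - u - 30.

u^2 - u - 30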